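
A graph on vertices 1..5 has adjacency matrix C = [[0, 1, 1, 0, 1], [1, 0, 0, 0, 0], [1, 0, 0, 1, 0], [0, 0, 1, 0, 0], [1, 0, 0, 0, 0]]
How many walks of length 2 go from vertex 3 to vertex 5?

The number of length-2 walks from vertex 3 to vertex 5 is entry (3,5) of C², where C is the adjacency matrix.
C² = [[3, 0, 0, 1, 0], [0, 1, 1, 0, 1], [0, 1, 2, 0, 1], [1, 0, 0, 1, 0], [0, 1, 1, 0, 1]]

1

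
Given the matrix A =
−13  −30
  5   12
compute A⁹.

[[−60073, −121170], [20195, 40902]]

tr A = −1 and det A = −6, so the characteristic polynomial is λ² − (−1)λ + (−6) with roots −3 and 2.
Eigenvectors give P = [[−3, −2], [1, 1]] with P⁻¹ = [[−1, −2], [1, 3]], and A = P·diag(−3, 2)·P⁻¹.
Then A⁹ = P·diag(−19683, 512)·P⁻¹ = [[59049, −1024], [−19683, 512]] · [[−1, −2], [1, 3]] = [[−60073, −121170], [20195, 40902]].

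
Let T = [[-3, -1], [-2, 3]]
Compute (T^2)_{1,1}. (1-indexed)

11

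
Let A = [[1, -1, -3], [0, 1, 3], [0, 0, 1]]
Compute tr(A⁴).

A = I + N where N = [[0, -1, -3], [0, 0, 3], [0, 0, 0]] is strictly upper-triangular, so N³ = 0.
(I + N)⁴ = I + 4·N + 6·N² = [[1, -4, -30], [0, 1, 12], [0, 0, 1]].

3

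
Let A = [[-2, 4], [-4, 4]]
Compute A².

[[-12, 8], [-8, 0]]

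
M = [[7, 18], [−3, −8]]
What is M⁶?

tr M = −1 and det M = −2, so the characteristic polynomial is λ² − (−1)λ + (−2) with roots 1 and −2.
Eigenvectors give P = [[−3, 2], [1, −1]] with P⁻¹ = [[−1, −2], [−1, −3]], and M = P·diag(1, −2)·P⁻¹.
Then M⁶ = P·diag(1, 64)·P⁻¹ = [[−3, 128], [1, −64]] · [[−1, −2], [−1, −3]] = [[−125, −378], [63, 190]].

[[−125, −378], [63, 190]]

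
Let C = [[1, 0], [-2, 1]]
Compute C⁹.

C = I + N where N = [[0, 0], [-2, 0]] is strictly lower-triangular, so N² = 0.
(I + N)⁹ = I + 9·N = [[1, 0], [-18, 1]].

[[1, 0], [-18, 1]]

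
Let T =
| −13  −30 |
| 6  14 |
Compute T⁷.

tr T = 1 and det T = −2, so the characteristic polynomial is λ² − (1)λ + (−2) with roots 2 and −1.
Eigenvectors give P = [[−2, 5], [1, −2]] with P⁻¹ = [[2, 5], [1, 2]], and T = P·diag(2, −1)·P⁻¹.
Then T⁷ = P·diag(128, −1)·P⁻¹ = [[−256, −5], [128, 2]] · [[2, 5], [1, 2]] = [[−517, −1290], [258, 644]].

[[−517, −1290], [258, 644]]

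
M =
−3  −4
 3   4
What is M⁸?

[[−3, −4], [3, 4]]

M² = M (a projection; rank 1, trace 1), so M⁸ = M.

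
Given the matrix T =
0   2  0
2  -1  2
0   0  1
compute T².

[[4, -2, 4], [-2, 5, 0], [0, 0, 1]]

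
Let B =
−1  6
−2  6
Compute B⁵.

[[−601, 1266], [−422, 876]]

tr B = 5 and det B = 6, so the characteristic polynomial is λ² − (5)λ + (6) with roots 2 and 3.
Eigenvectors give P = [[−2, −3], [−1, −2]] with P⁻¹ = [[−2, 3], [1, −2]], and B = P·diag(2, 3)·P⁻¹.
Then B⁵ = P·diag(32, 243)·P⁻¹ = [[−64, −729], [−32, −486]] · [[−2, 3], [1, −2]] = [[−601, 1266], [−422, 876]].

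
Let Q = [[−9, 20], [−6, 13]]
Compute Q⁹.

tr Q = 4 and det Q = 3, so the characteristic polynomial is λ² − (4)λ + (3) with roots 1 and 3.
Eigenvectors give P = [[−2, −5], [−1, −3]] with P⁻¹ = [[−3, 5], [1, −2]], and Q = P·diag(1, 3)·P⁻¹.
Then Q⁹ = P·diag(1, 19683)·P⁻¹ = [[−2, −98415], [−1, −59049]] · [[−3, 5], [1, −2]] = [[−98409, 196820], [−59046, 118093]].

[[−98409, 196820], [−59046, 118093]]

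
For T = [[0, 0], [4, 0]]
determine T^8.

T is strictly triangular, hence nilpotent: T^2 = 0, so T^8 = 0.

[[0, 0], [0, 0]]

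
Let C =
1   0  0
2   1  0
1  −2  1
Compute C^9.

[[1, 0, 0], [18, 1, 0], [−135, −18, 1]]

C = I + N where N = [[0, 0, 0], [2, 0, 0], [1, −2, 0]] is strictly lower-triangular, so N^3 = 0.
(I + N)^9 = I + 9·N + 36·N^2 = [[1, 0, 0], [18, 1, 0], [−135, −18, 1]].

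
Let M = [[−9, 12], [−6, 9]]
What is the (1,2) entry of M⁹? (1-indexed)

78732

tr M = 0 and det M = −9, so the characteristic polynomial is λ² − (0)λ + (−9) with roots −3 and 3.
Eigenvectors give P = [[−2, −1], [−1, −1]] with P⁻¹ = [[−1, 1], [1, −2]], and M = P·diag(−3, 3)·P⁻¹.
Then M⁹ = P·diag(−19683, 19683)·P⁻¹ = [[39366, −19683], [19683, −19683]] · [[−1, 1], [1, −2]] = [[−59049, 78732], [−39366, 59049]].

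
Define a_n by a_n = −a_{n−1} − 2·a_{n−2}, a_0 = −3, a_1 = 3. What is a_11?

With companion matrix B = [[−1, −2], [1, 0]], [a_n, a_{n−1}]ᵀ = B·[a_{n−1}, a_{n−2}]ᵀ, so [a_11, a_10]ᵀ = B¹⁰·[a_1, a_0]ᵀ.
B¹⁰ = [[23, −22], [11, 34]], giving [a_11, a_10]ᵀ = [[135], [−69]].

135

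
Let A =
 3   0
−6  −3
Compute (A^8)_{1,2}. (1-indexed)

0

tr A = 0 and det A = −9, so the characteristic polynomial is λ² − (0)λ + (−9) with roots −3 and 3.
Eigenvectors give P = [[0, −1], [−1, 1]] with P⁻¹ = [[−1, −1], [−1, 0]], and A = P·diag(−3, 3)·P⁻¹.
Then A^8 = P·diag(6561, 6561)·P⁻¹ = [[0, −6561], [−6561, 6561]] · [[−1, −1], [−1, 0]] = [[6561, 0], [0, 6561]].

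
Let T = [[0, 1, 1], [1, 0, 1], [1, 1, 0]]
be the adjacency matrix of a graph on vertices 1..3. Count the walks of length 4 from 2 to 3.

The number of length-4 walks from vertex 2 to vertex 3 is entry (2,3) of T⁴, where T is the adjacency matrix.
T² = [[2, 1, 1], [1, 2, 1], [1, 1, 2]]
T³ = [[2, 3, 3], [3, 2, 3], [3, 3, 2]]
T⁴ = [[6, 5, 5], [5, 6, 5], [5, 5, 6]]

5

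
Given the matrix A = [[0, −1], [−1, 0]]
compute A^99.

A² = I (check: tr A = 0 and det A = −1), so A^99 = A since 99 is odd.

[[0, −1], [−1, 0]]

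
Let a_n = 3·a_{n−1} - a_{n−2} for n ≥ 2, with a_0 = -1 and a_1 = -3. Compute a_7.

With companion matrix C = [[3, -1], [1, 0]], [a_n, a_{n−1}]ᵀ = C·[a_{n−1}, a_{n−2}]ᵀ, so [a_7, a_6]ᵀ = C⁶·[a_1, a_0]ᵀ.
C⁶ = [[377, -144], [144, -55]], giving [a_7, a_6]ᵀ = [[-987], [-377]].

-987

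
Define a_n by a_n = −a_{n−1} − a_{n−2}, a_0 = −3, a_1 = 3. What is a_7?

With companion matrix B = [[−1, −1], [1, 0]], [a_n, a_{n−1}]ᵀ = B·[a_{n−1}, a_{n−2}]ᵀ, so [a_7, a_6]ᵀ = B⁶·[a_1, a_0]ᵀ.
B⁶ = [[1, 0], [0, 1]], giving [a_7, a_6]ᵀ = [[3], [−3]].

3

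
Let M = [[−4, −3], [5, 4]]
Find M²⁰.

[[1, 0], [0, 1]]

M² = I (check: tr M = 0 and det M = −1), so M²⁰ = I since 20 is even.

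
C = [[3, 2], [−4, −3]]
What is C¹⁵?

[[3, 2], [−4, −3]]

C² = I (check: tr C = 0 and det C = −1), so C¹⁵ = C since 15 is odd.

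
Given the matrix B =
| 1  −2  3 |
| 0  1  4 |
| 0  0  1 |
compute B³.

B = I + N where N = [[0, −2, 3], [0, 0, 4], [0, 0, 0]] is strictly upper-triangular, so N³ = 0.
(I + N)³ = I + 3·N + 3·N² = [[1, −6, −15], [0, 1, 12], [0, 0, 1]].

[[1, −6, −15], [0, 1, 12], [0, 0, 1]]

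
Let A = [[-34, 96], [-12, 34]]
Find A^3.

tr A = 0 and det A = -4, so the characteristic polynomial is λ² − (0)λ + (-4) with roots -2 and 2.
Eigenvectors give P = [[-3, 8], [-1, 3]] with P⁻¹ = [[-3, 8], [-1, 3]], and A = P·diag(-2, 2)·P⁻¹.
Then A^3 = P·diag(-8, 8)·P⁻¹ = [[24, 64], [8, 24]] · [[-3, 8], [-1, 3]] = [[-136, 384], [-48, 136]].

[[-136, 384], [-48, 136]]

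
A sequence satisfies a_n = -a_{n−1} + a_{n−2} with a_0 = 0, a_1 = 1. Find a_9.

With companion matrix T = [[-1, 1], [1, 0]], [a_n, a_{n−1}]ᵀ = T·[a_{n−1}, a_{n−2}]ᵀ, so [a_9, a_8]ᵀ = T^8·[a_1, a_0]ᵀ.
T^8 = [[34, -21], [-21, 13]], giving [a_9, a_8]ᵀ = [[34], [-21]].

34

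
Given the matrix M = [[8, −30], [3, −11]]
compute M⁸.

[[−2294, 7650], [−765, 2551]]

tr M = −3 and det M = 2, so the characteristic polynomial is λ² − (−3)λ + (2) with roots −1 and −2.
Eigenvectors give P = [[10, 3], [3, 1]] with P⁻¹ = [[1, −3], [−3, 10]], and M = P·diag(−1, −2)·P⁻¹.
Then M⁸ = P·diag(1, 256)·P⁻¹ = [[10, 768], [3, 256]] · [[1, −3], [−3, 10]] = [[−2294, 7650], [−765, 2551]].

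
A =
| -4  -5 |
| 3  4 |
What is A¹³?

[[-4, -5], [3, 4]]

A² = I (check: tr A = 0 and det A = -1), so A¹³ = A since 13 is odd.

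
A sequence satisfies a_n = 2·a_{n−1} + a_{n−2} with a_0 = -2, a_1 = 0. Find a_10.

-1970

With companion matrix M = [[2, 1], [1, 0]], [a_n, a_{n−1}]ᵀ = M·[a_{n−1}, a_{n−2}]ᵀ, so [a_10, a_9]ᵀ = M^9·[a_1, a_0]ᵀ.
M^9 = [[2378, 985], [985, 408]], giving [a_10, a_9]ᵀ = [[-1970], [-816]].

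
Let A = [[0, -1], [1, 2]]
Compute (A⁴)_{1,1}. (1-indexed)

-3

A² = [[-1, -2], [2, 3]]
A³ = [[-2, -3], [3, 4]]
A⁴ = [[-3, -4], [4, 5]]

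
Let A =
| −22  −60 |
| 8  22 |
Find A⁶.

tr A = 0 and det A = −4, so the characteristic polynomial is λ² − (0)λ + (−4) with roots −2 and 2.
Eigenvectors give P = [[−3, 5], [1, −2]] with P⁻¹ = [[−2, −5], [−1, −3]], and A = P·diag(−2, 2)·P⁻¹.
Then A⁶ = P·diag(64, 64)·P⁻¹ = [[−192, 320], [64, −128]] · [[−2, −5], [−1, −3]] = [[64, 0], [0, 64]].

[[64, 0], [0, 64]]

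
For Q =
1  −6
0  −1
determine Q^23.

[[1, −6], [0, −1]]

Q² = I (check: tr Q = 0 and det Q = −1), so Q^23 = Q since 23 is odd.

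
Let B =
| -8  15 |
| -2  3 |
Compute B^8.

tr B = -5 and det B = 6, so the characteristic polynomial is λ² − (-5)λ + (6) with roots -2 and -3.
Eigenvectors give P = [[-5, 3], [-2, 1]] with P⁻¹ = [[1, -3], [2, -5]], and B = P·diag(-2, -3)·P⁻¹.
Then B^8 = P·diag(256, 6561)·P⁻¹ = [[-1280, 19683], [-512, 6561]] · [[1, -3], [2, -5]] = [[38086, -94575], [12610, -31269]].

[[38086, -94575], [12610, -31269]]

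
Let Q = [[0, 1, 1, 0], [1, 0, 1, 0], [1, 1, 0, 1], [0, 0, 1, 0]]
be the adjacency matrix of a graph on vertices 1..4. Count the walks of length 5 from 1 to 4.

The number of length-5 walks from vertex 1 to vertex 4 is entry (1,4) of Q^5, where Q is the adjacency matrix.
Q^2 = [[2, 1, 1, 1], [1, 2, 1, 1], [1, 1, 3, 0], [1, 1, 0, 1]]
Q^3 = [[2, 3, 4, 1], [3, 2, 4, 1], [4, 4, 2, 3], [1, 1, 3, 0]]
Q^4 = [[7, 6, 6, 4], [6, 7, 6, 4], [6, 6, 11, 2], [4, 4, 2, 3]]
Q^5 = [[12, 13, 17, 6], [13, 12, 17, 6], [17, 17, 14, 11], [6, 6, 11, 2]]

6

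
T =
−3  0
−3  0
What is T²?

[[9, 0], [9, 0]]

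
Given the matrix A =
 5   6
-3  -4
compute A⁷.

[[257, 258], [-129, -130]]

tr A = 1 and det A = -2, so the characteristic polynomial is λ² − (1)λ + (-2) with roots -1 and 2.
Eigenvectors give P = [[-1, 2], [1, -1]] with P⁻¹ = [[1, 2], [1, 1]], and A = P·diag(-1, 2)·P⁻¹.
Then A⁷ = P·diag(-1, 128)·P⁻¹ = [[1, 256], [-1, -128]] · [[1, 2], [1, 1]] = [[257, 258], [-129, -130]].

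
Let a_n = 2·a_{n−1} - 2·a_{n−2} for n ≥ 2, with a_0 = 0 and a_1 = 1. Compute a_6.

With companion matrix A = [[2, -2], [1, 0]], [a_n, a_{n−1}]ᵀ = A·[a_{n−1}, a_{n−2}]ᵀ, so [a_6, a_5]ᵀ = A⁵·[a_1, a_0]ᵀ.
A⁵ = [[-8, 8], [-4, 0]], giving [a_6, a_5]ᵀ = [[-8], [-4]].

-8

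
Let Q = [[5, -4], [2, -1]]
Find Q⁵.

[[485, -484], [242, -241]]

tr Q = 4 and det Q = 3, so the characteristic polynomial is λ² − (4)λ + (3) with roots 3 and 1.
Eigenvectors give P = [[-2, -1], [-1, -1]] with P⁻¹ = [[-1, 1], [1, -2]], and Q = P·diag(3, 1)·P⁻¹.
Then Q⁵ = P·diag(243, 1)·P⁻¹ = [[-486, -1], [-243, -1]] · [[-1, 1], [1, -2]] = [[485, -484], [242, -241]].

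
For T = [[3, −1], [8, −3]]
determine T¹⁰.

[[1, 0], [0, 1]]

T² = I (check: tr T = 0 and det T = −1), so T¹⁰ = I since 10 is even.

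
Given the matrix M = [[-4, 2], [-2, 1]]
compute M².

[[12, -6], [6, -3]]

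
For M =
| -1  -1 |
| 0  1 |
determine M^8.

[[1, 0], [0, 1]]

M² = I (check: tr M = 0 and det M = -1), so M^8 = I since 8 is even.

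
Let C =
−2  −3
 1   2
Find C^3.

[[−2, −3], [1, 2]]

C² = I (check: tr C = 0 and det C = −1), so C^3 = C since 3 is odd.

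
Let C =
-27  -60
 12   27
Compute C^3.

[[-243, -540], [108, 243]]

tr C = 0 and det C = -9, so the characteristic polynomial is λ² − (0)λ + (-9) with roots 3 and -3.
Eigenvectors give P = [[2, 5], [-1, -2]] with P⁻¹ = [[-2, -5], [1, 2]], and C = P·diag(3, -3)·P⁻¹.
Then C^3 = P·diag(27, -27)·P⁻¹ = [[54, -135], [-27, 54]] · [[-2, -5], [1, 2]] = [[-243, -540], [108, 243]].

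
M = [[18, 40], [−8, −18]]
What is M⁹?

tr M = 0 and det M = −4, so the characteristic polynomial is λ² − (0)λ + (−4) with roots −2 and 2.
Eigenvectors give P = [[−2, 5], [1, −2]] with P⁻¹ = [[2, 5], [1, 2]], and M = P·diag(−2, 2)·P⁻¹.
Then M⁹ = P·diag(−512, 512)·P⁻¹ = [[1024, 2560], [−512, −1024]] · [[2, 5], [1, 2]] = [[4608, 10240], [−2048, −4608]].

[[4608, 10240], [−2048, −4608]]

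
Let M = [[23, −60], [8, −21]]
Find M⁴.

tr M = 2 and det M = −3, so the characteristic polynomial is λ² − (2)λ + (−3) with roots 3 and −1.
Eigenvectors give P = [[−3, −5], [−1, −2]] with P⁻¹ = [[−2, 5], [1, −3]], and M = P·diag(3, −1)·P⁻¹.
Then M⁴ = P·diag(81, 1)·P⁻¹ = [[−243, −5], [−81, −2]] · [[−2, 5], [1, −3]] = [[481, −1200], [160, −399]].

[[481, −1200], [160, −399]]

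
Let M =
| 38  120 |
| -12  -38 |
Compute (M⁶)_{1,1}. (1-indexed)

tr M = 0 and det M = -4, so the characteristic polynomial is λ² − (0)λ + (-4) with roots 2 and -2.
Eigenvectors give P = [[10, -3], [-3, 1]] with P⁻¹ = [[1, 3], [3, 10]], and M = P·diag(2, -2)·P⁻¹.
Then M⁶ = P·diag(64, 64)·P⁻¹ = [[640, -192], [-192, 64]] · [[1, 3], [3, 10]] = [[64, 0], [0, 64]].

64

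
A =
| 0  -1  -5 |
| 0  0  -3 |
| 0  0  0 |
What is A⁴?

[[0, 0, 0], [0, 0, 0], [0, 0, 0]]

A is strictly triangular, hence nilpotent: A³ = 0, so A⁴ = 0.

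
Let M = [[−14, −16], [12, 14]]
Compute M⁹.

[[−3584, −4096], [3072, 3584]]

tr M = 0 and det M = −4, so the characteristic polynomial is λ² − (0)λ + (−4) with roots 2 and −2.
Eigenvectors give P = [[−1, 4], [1, −3]] with P⁻¹ = [[3, 4], [1, 1]], and M = P·diag(2, −2)·P⁻¹.
Then M⁹ = P·diag(512, −512)·P⁻¹ = [[−512, −2048], [512, 1536]] · [[3, 4], [1, 1]] = [[−3584, −4096], [3072, 3584]].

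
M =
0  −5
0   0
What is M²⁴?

[[0, 0], [0, 0]]

M is strictly triangular, hence nilpotent: M² = 0, so M²⁴ = 0.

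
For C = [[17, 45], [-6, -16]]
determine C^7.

tr C = 1 and det C = -2, so the characteristic polynomial is λ² − (1)λ + (-2) with roots 2 and -1.
Eigenvectors give P = [[-3, -5], [1, 2]] with P⁻¹ = [[-2, -5], [1, 3]], and C = P·diag(2, -1)·P⁻¹.
Then C^7 = P·diag(128, -1)·P⁻¹ = [[-384, 5], [128, -2]] · [[-2, -5], [1, 3]] = [[773, 1935], [-258, -646]].

[[773, 1935], [-258, -646]]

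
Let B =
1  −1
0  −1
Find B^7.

[[1, −1], [0, −1]]

B² = I (check: tr B = 0 and det B = −1), so B^7 = B since 7 is odd.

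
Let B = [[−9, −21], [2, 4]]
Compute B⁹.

tr B = −5 and det B = 6, so the characteristic polynomial is λ² − (−5)λ + (6) with roots −3 and −2.
Eigenvectors give P = [[−7, 3], [2, −1]] with P⁻¹ = [[−1, −3], [−2, −7]], and B = P·diag(−3, −2)·P⁻¹.
Then B⁹ = P·diag(−19683, −512)·P⁻¹ = [[137781, −1536], [−39366, 512]] · [[−1, −3], [−2, −7]] = [[−134709, −402591], [38342, 114514]].

[[−134709, −402591], [38342, 114514]]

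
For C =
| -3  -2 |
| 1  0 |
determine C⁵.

[[-63, -62], [31, 30]]

tr C = -3 and det C = 2, so the characteristic polynomial is λ² − (-3)λ + (2) with roots -2 and -1.
Eigenvectors give P = [[-2, 1], [1, -1]] with P⁻¹ = [[-1, -1], [-1, -2]], and C = P·diag(-2, -1)·P⁻¹.
Then C⁵ = P·diag(-32, -1)·P⁻¹ = [[64, -1], [-32, 1]] · [[-1, -1], [-1, -2]] = [[-63, -62], [31, 30]].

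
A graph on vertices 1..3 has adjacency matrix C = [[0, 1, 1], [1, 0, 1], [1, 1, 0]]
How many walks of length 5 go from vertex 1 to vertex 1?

10

The number of length-5 walks from vertex 1 to vertex 1 is entry (1,1) of C^5, where C is the adjacency matrix.
C^2 = [[2, 1, 1], [1, 2, 1], [1, 1, 2]]
C^3 = [[2, 3, 3], [3, 2, 3], [3, 3, 2]]
C^4 = [[6, 5, 5], [5, 6, 5], [5, 5, 6]]
C^5 = [[10, 11, 11], [11, 10, 11], [11, 11, 10]]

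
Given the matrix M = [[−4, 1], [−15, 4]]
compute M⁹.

[[−4, 1], [−15, 4]]

M² = I (check: tr M = 0 and det M = −1), so M⁹ = M since 9 is odd.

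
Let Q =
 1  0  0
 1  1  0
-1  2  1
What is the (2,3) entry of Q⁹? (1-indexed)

Q = I + N where N = [[0, 0, 0], [1, 0, 0], [-1, 2, 0]] is strictly lower-triangular, so N³ = 0.
(I + N)⁹ = I + 9·N + 36·N² = [[1, 0, 0], [9, 1, 0], [63, 18, 1]].

0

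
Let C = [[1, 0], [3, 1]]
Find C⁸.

[[1, 0], [24, 1]]

C = I + N where N = [[0, 0], [3, 0]] is strictly lower-triangular, so N² = 0.
(I + N)⁸ = I + 8·N = [[1, 0], [24, 1]].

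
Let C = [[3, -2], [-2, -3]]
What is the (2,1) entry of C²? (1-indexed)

0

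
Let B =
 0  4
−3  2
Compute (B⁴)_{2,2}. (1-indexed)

B² = [[−12, 8], [−6, −8]]
B³ = [[−24, −32], [24, −40]]
B⁴ = [[96, −160], [120, 16]]

16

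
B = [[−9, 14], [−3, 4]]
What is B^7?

[[−14541, 28826], [−6177, 12226]]

tr B = −5 and det B = 6, so the characteristic polynomial is λ² − (−5)λ + (6) with roots −3 and −2.
Eigenvectors give P = [[−7, −2], [−3, −1]] with P⁻¹ = [[−1, 2], [3, −7]], and B = P·diag(−3, −2)·P⁻¹.
Then B^7 = P·diag(−2187, −128)·P⁻¹ = [[15309, 256], [6561, 128]] · [[−1, 2], [3, −7]] = [[−14541, 28826], [−6177, 12226]].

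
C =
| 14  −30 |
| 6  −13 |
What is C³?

[[44, −90], [18, −37]]

tr C = 1 and det C = −2, so the characteristic polynomial is λ² − (1)λ + (−2) with roots 2 and −1.
Eigenvectors give P = [[−5, −2], [−2, −1]] with P⁻¹ = [[−1, 2], [2, −5]], and C = P·diag(2, −1)·P⁻¹.
Then C³ = P·diag(8, −1)·P⁻¹ = [[−40, 2], [−16, 1]] · [[−1, 2], [2, −5]] = [[44, −90], [18, −37]].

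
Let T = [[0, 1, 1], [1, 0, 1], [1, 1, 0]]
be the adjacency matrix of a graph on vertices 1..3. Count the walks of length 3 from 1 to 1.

The number of length-3 walks from vertex 1 to vertex 1 is entry (1,1) of T³, where T is the adjacency matrix.
T² = [[2, 1, 1], [1, 2, 1], [1, 1, 2]]
T³ = [[2, 3, 3], [3, 2, 3], [3, 3, 2]]

2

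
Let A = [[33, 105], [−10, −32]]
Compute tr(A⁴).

97

tr A = 1 and det A = −6, so the characteristic polynomial is λ² − (1)λ + (−6) with roots 3 and −2.
Eigenvectors give P = [[7, −3], [−2, 1]] with P⁻¹ = [[1, 3], [2, 7]], and A = P·diag(3, −2)·P⁻¹.
Then A⁴ = P·diag(81, 16)·P⁻¹ = [[567, −48], [−162, 16]] · [[1, 3], [2, 7]] = [[471, 1365], [−130, −374]].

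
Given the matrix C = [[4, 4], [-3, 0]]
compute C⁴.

[[-176, -128], [96, -48]]

C² = [[4, 16], [-12, -12]]
C³ = [[-32, 16], [-12, -48]]
C⁴ = [[-176, -128], [96, -48]]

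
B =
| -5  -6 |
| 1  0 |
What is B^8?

[[19171, 37830], [-6305, -12354]]

tr B = -5 and det B = 6, so the characteristic polynomial is λ² − (-5)λ + (6) with roots -2 and -3.
Eigenvectors give P = [[-2, 3], [1, -1]] with P⁻¹ = [[1, 3], [1, 2]], and B = P·diag(-2, -3)·P⁻¹.
Then B^8 = P·diag(256, 6561)·P⁻¹ = [[-512, 19683], [256, -6561]] · [[1, 3], [1, 2]] = [[19171, 37830], [-6305, -12354]].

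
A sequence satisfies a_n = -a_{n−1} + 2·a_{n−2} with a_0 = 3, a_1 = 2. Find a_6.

With companion matrix C = [[-1, 2], [1, 0]], [a_n, a_{n−1}]ᵀ = C·[a_{n−1}, a_{n−2}]ᵀ, so [a_6, a_5]ᵀ = C⁵·[a_1, a_0]ᵀ.
C⁵ = [[-21, 22], [11, -10]], giving [a_6, a_5]ᵀ = [[24], [-8]].

24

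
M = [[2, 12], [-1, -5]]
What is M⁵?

tr M = -3 and det M = 2, so the characteristic polynomial is λ² − (-3)λ + (2) with roots -2 and -1.
Eigenvectors give P = [[-3, 4], [1, -1]] with P⁻¹ = [[1, 4], [1, 3]], and M = P·diag(-2, -1)·P⁻¹.
Then M⁵ = P·diag(-32, -1)·P⁻¹ = [[96, -4], [-32, 1]] · [[1, 4], [1, 3]] = [[92, 372], [-31, -125]].

[[92, 372], [-31, -125]]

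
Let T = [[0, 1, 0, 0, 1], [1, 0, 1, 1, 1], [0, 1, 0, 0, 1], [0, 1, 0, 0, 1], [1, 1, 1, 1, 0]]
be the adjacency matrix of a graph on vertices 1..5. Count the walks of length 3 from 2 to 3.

The number of length-3 walks from vertex 2 to vertex 3 is entry (2,3) of T^3, where T is the adjacency matrix.
T^2 = [[2, 1, 2, 2, 1], [1, 4, 1, 1, 3], [2, 1, 2, 2, 1], [2, 1, 2, 2, 1], [1, 3, 1, 1, 4]]
T^3 = [[2, 7, 2, 2, 7], [7, 6, 7, 7, 7], [2, 7, 2, 2, 7], [2, 7, 2, 2, 7], [7, 7, 7, 7, 6]]

7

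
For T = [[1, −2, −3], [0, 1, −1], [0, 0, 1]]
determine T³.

[[1, −6, −3], [0, 1, −3], [0, 0, 1]]

T = I + N where N = [[0, −2, −3], [0, 0, −1], [0, 0, 0]] is strictly upper-triangular, so N³ = 0.
(I + N)³ = I + 3·N + 3·N² = [[1, −6, −3], [0, 1, −3], [0, 0, 1]].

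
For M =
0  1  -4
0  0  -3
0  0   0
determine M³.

[[0, 0, 0], [0, 0, 0], [0, 0, 0]]

M is strictly triangular, hence nilpotent: M³ = 0, so M³ = 0.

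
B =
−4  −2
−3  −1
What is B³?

B² = [[22, 10], [15, 7]]
B³ = [[−118, −54], [−81, −37]]

[[−118, −54], [−81, −37]]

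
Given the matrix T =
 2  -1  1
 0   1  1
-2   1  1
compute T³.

T² = [[2, -2, 2], [-2, 2, 2], [-6, 4, 0]]
T³ = [[0, -2, 2], [-8, 6, 2], [-12, 10, -2]]

[[0, -2, 2], [-8, 6, 2], [-12, 10, -2]]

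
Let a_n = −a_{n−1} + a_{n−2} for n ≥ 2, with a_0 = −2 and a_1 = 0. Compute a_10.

−68

With companion matrix C = [[−1, 1], [1, 0]], [a_n, a_{n−1}]ᵀ = C·[a_{n−1}, a_{n−2}]ᵀ, so [a_10, a_9]ᵀ = C^9·[a_1, a_0]ᵀ.
C^9 = [[−55, 34], [34, −21]], giving [a_10, a_9]ᵀ = [[−68], [42]].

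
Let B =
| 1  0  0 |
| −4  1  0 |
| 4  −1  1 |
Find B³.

B = I + N where N = [[0, 0, 0], [−4, 0, 0], [4, −1, 0]] is strictly lower-triangular, so N³ = 0.
(I + N)³ = I + 3·N + 3·N² = [[1, 0, 0], [−12, 1, 0], [24, −3, 1]].

[[1, 0, 0], [−12, 1, 0], [24, −3, 1]]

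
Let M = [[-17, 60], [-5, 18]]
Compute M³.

[[-113, 420], [-35, 132]]

tr M = 1 and det M = -6, so the characteristic polynomial is λ² − (1)λ + (-6) with roots -2 and 3.
Eigenvectors give P = [[-4, -3], [-1, -1]] with P⁻¹ = [[-1, 3], [1, -4]], and M = P·diag(-2, 3)·P⁻¹.
Then M³ = P·diag(-8, 27)·P⁻¹ = [[32, -81], [8, -27]] · [[-1, 3], [1, -4]] = [[-113, 420], [-35, 132]].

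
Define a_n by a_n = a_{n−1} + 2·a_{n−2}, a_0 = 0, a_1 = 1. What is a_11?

683

With companion matrix A = [[1, 2], [1, 0]], [a_n, a_{n−1}]ᵀ = A·[a_{n−1}, a_{n−2}]ᵀ, so [a_11, a_10]ᵀ = A¹⁰·[a_1, a_0]ᵀ.
A¹⁰ = [[683, 682], [341, 342]], giving [a_11, a_10]ᵀ = [[683], [341]].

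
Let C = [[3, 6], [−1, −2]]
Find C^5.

[[3, 6], [−1, −2]]

C² = C (a projection; rank 1, trace 1), so C^5 = C.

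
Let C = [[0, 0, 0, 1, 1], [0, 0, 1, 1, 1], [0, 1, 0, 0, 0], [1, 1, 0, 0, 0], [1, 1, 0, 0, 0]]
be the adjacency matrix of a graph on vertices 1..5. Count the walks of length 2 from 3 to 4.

The number of length-2 walks from vertex 3 to vertex 4 is entry (3,4) of C^2, where C is the adjacency matrix.
C^2 = [[2, 2, 0, 0, 0], [2, 3, 0, 0, 0], [0, 0, 1, 1, 1], [0, 0, 1, 2, 2], [0, 0, 1, 2, 2]]

1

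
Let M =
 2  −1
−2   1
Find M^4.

M^2 = [[6, −3], [−6, 3]]
M^3 = [[18, −9], [−18, 9]]
M^4 = [[54, −27], [−54, 27]]

[[54, −27], [−54, 27]]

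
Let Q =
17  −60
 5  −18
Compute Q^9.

[[61097, −242340], [20195, −80268]]

tr Q = −1 and det Q = −6, so the characteristic polynomial is λ² − (−1)λ + (−6) with roots −3 and 2.
Eigenvectors give P = [[3, −4], [1, −1]] with P⁻¹ = [[−1, 4], [−1, 3]], and Q = P·diag(−3, 2)·P⁻¹.
Then Q^9 = P·diag(−19683, 512)·P⁻¹ = [[−59049, −2048], [−19683, −512]] · [[−1, 4], [−1, 3]] = [[61097, −242340], [20195, −80268]].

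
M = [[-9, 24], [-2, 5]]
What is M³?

tr M = -4 and det M = 3, so the characteristic polynomial is λ² − (-4)λ + (3) with roots -3 and -1.
Eigenvectors give P = [[4, 3], [1, 1]] with P⁻¹ = [[1, -3], [-1, 4]], and M = P·diag(-3, -1)·P⁻¹.
Then M³ = P·diag(-27, -1)·P⁻¹ = [[-108, -3], [-27, -1]] · [[1, -3], [-1, 4]] = [[-105, 312], [-26, 77]].

[[-105, 312], [-26, 77]]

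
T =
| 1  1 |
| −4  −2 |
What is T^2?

[[−3, −1], [4, 0]]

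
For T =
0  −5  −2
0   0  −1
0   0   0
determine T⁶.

[[0, 0, 0], [0, 0, 0], [0, 0, 0]]

T is strictly triangular, hence nilpotent: T³ = 0, so T⁶ = 0.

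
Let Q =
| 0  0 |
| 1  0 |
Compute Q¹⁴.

[[0, 0], [0, 0]]

Q is strictly triangular, hence nilpotent: Q² = 0, so Q¹⁴ = 0.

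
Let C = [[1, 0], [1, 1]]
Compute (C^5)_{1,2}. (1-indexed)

C = I + N where N = [[0, 0], [1, 0]] is strictly lower-triangular, so N^2 = 0.
(I + N)^5 = I + 5·N = [[1, 0], [5, 1]].

0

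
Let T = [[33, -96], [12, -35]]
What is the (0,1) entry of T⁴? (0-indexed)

tr T = -2 and det T = -3, so the characteristic polynomial is λ² − (-2)λ + (-3) with roots 1 and -3.
Eigenvectors give P = [[-3, -8], [-1, -3]] with P⁻¹ = [[-3, 8], [1, -3]], and T = P·diag(1, -3)·P⁻¹.
Then T⁴ = P·diag(1, 81)·P⁻¹ = [[-3, -648], [-1, -243]] · [[-3, 8], [1, -3]] = [[-639, 1920], [-240, 721]].

1920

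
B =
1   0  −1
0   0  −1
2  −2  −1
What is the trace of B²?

2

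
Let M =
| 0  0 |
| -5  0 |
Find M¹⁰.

[[0, 0], [0, 0]]

M is strictly triangular, hence nilpotent: M² = 0, so M¹⁰ = 0.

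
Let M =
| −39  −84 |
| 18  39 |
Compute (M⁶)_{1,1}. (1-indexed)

tr M = 0 and det M = −9, so the characteristic polynomial is λ² − (0)λ + (−9) with roots 3 and −3.
Eigenvectors give P = [[−2, 7], [1, −3]] with P⁻¹ = [[3, 7], [1, 2]], and M = P·diag(3, −3)·P⁻¹.
Then M⁶ = P·diag(729, 729)·P⁻¹ = [[−1458, 5103], [729, −2187]] · [[3, 7], [1, 2]] = [[729, 0], [0, 729]].

729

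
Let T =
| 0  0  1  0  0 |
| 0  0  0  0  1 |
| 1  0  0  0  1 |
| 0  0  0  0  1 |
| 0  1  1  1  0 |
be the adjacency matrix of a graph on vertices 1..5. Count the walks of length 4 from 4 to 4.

The number of length-4 walks from vertex 4 to vertex 4 is entry (4,4) of T⁴, where T is the adjacency matrix.
T² = [[1, 0, 0, 0, 1], [0, 1, 1, 1, 0], [0, 1, 2, 1, 0], [0, 1, 1, 1, 0], [1, 0, 0, 0, 3]]
T³ = [[0, 1, 2, 1, 0], [1, 0, 0, 0, 3], [2, 0, 0, 0, 4], [1, 0, 0, 0, 3], [0, 3, 4, 3, 0]]
T⁴ = [[2, 0, 0, 0, 4], [0, 3, 4, 3, 0], [0, 4, 6, 4, 0], [0, 3, 4, 3, 0], [4, 0, 0, 0, 10]]

3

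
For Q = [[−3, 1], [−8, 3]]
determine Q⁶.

Q² = I (check: tr Q = 0 and det Q = −1), so Q⁶ = I since 6 is even.

[[1, 0], [0, 1]]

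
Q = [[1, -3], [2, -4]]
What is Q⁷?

tr Q = -3 and det Q = 2, so the characteristic polynomial is λ² − (-3)λ + (2) with roots -1 and -2.
Eigenvectors give P = [[3, 1], [2, 1]] with P⁻¹ = [[1, -1], [-2, 3]], and Q = P·diag(-1, -2)·P⁻¹.
Then Q⁷ = P·diag(-1, -128)·P⁻¹ = [[-3, -128], [-2, -128]] · [[1, -1], [-2, 3]] = [[253, -381], [254, -382]].

[[253, -381], [254, -382]]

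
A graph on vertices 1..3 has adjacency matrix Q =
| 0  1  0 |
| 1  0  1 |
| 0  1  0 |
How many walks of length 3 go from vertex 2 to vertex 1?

The number of length-3 walks from vertex 2 to vertex 1 is entry (2,1) of Q³, where Q is the adjacency matrix.
Q² = [[1, 0, 1], [0, 2, 0], [1, 0, 1]]
Q³ = [[0, 2, 0], [2, 0, 2], [0, 2, 0]]

2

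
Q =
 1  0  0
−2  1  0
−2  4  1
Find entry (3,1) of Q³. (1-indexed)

Q = I + N where N = [[0, 0, 0], [−2, 0, 0], [−2, 4, 0]] is strictly lower-triangular, so N³ = 0.
(I + N)³ = I + 3·N + 3·N² = [[1, 0, 0], [−6, 1, 0], [−30, 12, 1]].

−30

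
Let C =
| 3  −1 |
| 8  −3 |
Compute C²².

C² = I (check: tr C = 0 and det C = −1), so C²² = I since 22 is even.

[[1, 0], [0, 1]]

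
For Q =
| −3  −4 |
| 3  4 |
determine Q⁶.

[[−3, −4], [3, 4]]

Q² = Q (a projection; rank 1, trace 1), so Q⁶ = Q.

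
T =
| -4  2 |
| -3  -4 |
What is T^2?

[[10, -16], [24, 10]]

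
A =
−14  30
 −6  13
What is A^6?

[[316, −630], [126, −251]]

tr A = −1 and det A = −2, so the characteristic polynomial is λ² − (−1)λ + (−2) with roots −2 and 1.
Eigenvectors give P = [[5, 2], [2, 1]] with P⁻¹ = [[1, −2], [−2, 5]], and A = P·diag(−2, 1)·P⁻¹.
Then A^6 = P·diag(64, 1)·P⁻¹ = [[320, 2], [128, 1]] · [[1, −2], [−2, 5]] = [[316, −630], [126, −251]].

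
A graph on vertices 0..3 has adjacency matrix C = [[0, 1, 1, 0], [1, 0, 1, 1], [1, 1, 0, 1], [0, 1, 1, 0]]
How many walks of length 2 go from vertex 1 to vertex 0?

1

The number of length-2 walks from vertex 1 to vertex 0 is entry (1,0) of C², where C is the adjacency matrix.
C² = [[2, 1, 1, 2], [1, 3, 2, 1], [1, 2, 3, 1], [2, 1, 1, 2]]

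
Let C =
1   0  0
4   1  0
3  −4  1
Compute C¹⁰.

C = I + N where N = [[0, 0, 0], [4, 0, 0], [3, −4, 0]] is strictly lower-triangular, so N³ = 0.
(I + N)¹⁰ = I + 10·N + 45·N² = [[1, 0, 0], [40, 1, 0], [−690, −40, 1]].

[[1, 0, 0], [40, 1, 0], [−690, −40, 1]]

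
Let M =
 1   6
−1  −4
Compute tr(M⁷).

tr M = −3 and det M = 2, so the characteristic polynomial is λ² − (−3)λ + (2) with roots −2 and −1.
Eigenvectors give P = [[−2, −3], [1, 1]] with P⁻¹ = [[1, 3], [−1, −2]], and M = P·diag(−2, −1)·P⁻¹.
Then M⁷ = P·diag(−128, −1)·P⁻¹ = [[256, 3], [−128, −1]] · [[1, 3], [−1, −2]] = [[253, 762], [−127, −382]].

−129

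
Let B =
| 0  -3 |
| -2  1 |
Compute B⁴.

B² = [[6, -3], [-2, 7]]
B³ = [[6, -21], [-14, 13]]
B⁴ = [[42, -39], [-26, 55]]

[[42, -39], [-26, 55]]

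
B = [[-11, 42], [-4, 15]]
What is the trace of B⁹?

19684

tr B = 4 and det B = 3, so the characteristic polynomial is λ² − (4)λ + (3) with roots 1 and 3.
Eigenvectors give P = [[7, 3], [2, 1]] with P⁻¹ = [[1, -3], [-2, 7]], and B = P·diag(1, 3)·P⁻¹.
Then B⁹ = P·diag(1, 19683)·P⁻¹ = [[7, 59049], [2, 19683]] · [[1, -3], [-2, 7]] = [[-118091, 413322], [-39364, 137775]].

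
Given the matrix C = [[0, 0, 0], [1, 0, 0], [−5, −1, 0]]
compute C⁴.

C is strictly triangular, hence nilpotent: C³ = 0, so C⁴ = 0.

[[0, 0, 0], [0, 0, 0], [0, 0, 0]]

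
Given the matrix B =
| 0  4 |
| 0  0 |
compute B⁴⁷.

B is strictly triangular, hence nilpotent: B² = 0, so B⁴⁷ = 0.

[[0, 0], [0, 0]]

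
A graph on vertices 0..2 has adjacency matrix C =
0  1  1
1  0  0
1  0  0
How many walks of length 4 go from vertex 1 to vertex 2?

2

The number of length-4 walks from vertex 1 to vertex 2 is entry (1,2) of C^4, where C is the adjacency matrix.
C^2 = [[2, 0, 0], [0, 1, 1], [0, 1, 1]]
C^3 = [[0, 2, 2], [2, 0, 0], [2, 0, 0]]
C^4 = [[4, 0, 0], [0, 2, 2], [0, 2, 2]]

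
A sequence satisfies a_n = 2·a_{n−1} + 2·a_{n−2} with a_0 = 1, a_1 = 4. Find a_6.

568

With companion matrix C = [[2, 2], [1, 0]], [a_n, a_{n−1}]ᵀ = C·[a_{n−1}, a_{n−2}]ᵀ, so [a_6, a_5]ᵀ = C^5·[a_1, a_0]ᵀ.
C^5 = [[120, 88], [44, 32]], giving [a_6, a_5]ᵀ = [[568], [208]].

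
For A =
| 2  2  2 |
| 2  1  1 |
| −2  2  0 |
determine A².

[[4, 10, 6], [4, 7, 5], [0, −2, −2]]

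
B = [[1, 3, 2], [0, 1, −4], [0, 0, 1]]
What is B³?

B = I + N where N = [[0, 3, 2], [0, 0, −4], [0, 0, 0]] is strictly upper-triangular, so N³ = 0.
(I + N)³ = I + 3·N + 3·N² = [[1, 9, −30], [0, 1, −12], [0, 0, 1]].

[[1, 9, −30], [0, 1, −12], [0, 0, 1]]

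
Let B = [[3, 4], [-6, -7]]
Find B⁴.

tr B = -4 and det B = 3, so the characteristic polynomial is λ² − (-4)λ + (3) with roots -1 and -3.
Eigenvectors give P = [[-1, -2], [1, 3]] with P⁻¹ = [[-3, -2], [1, 1]], and B = P·diag(-1, -3)·P⁻¹.
Then B⁴ = P·diag(1, 81)·P⁻¹ = [[-1, -162], [1, 243]] · [[-3, -2], [1, 1]] = [[-159, -160], [240, 241]].

[[-159, -160], [240, 241]]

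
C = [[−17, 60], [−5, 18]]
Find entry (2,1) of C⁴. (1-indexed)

−65

tr C = 1 and det C = −6, so the characteristic polynomial is λ² − (1)λ + (−6) with roots −2 and 3.
Eigenvectors give P = [[4, 3], [1, 1]] with P⁻¹ = [[1, −3], [−1, 4]], and C = P·diag(−2, 3)·P⁻¹.
Then C⁴ = P·diag(16, 81)·P⁻¹ = [[64, 243], [16, 81]] · [[1, −3], [−1, 4]] = [[−179, 780], [−65, 276]].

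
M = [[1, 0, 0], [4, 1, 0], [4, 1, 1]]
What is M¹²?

M = I + N where N = [[0, 0, 0], [4, 0, 0], [4, 1, 0]] is strictly lower-triangular, so N³ = 0.
(I + N)¹² = I + 12·N + 66·N² = [[1, 0, 0], [48, 1, 0], [312, 12, 1]].

[[1, 0, 0], [48, 1, 0], [312, 12, 1]]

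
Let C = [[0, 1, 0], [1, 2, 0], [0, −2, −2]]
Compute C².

[[1, 2, 0], [2, 5, 0], [−2, 0, 4]]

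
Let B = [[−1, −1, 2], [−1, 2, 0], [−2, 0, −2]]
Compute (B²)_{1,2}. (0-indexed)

−2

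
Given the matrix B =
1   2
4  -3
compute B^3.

B^2 = [[9, -4], [-8, 17]]
B^3 = [[-7, 30], [60, -67]]

[[-7, 30], [60, -67]]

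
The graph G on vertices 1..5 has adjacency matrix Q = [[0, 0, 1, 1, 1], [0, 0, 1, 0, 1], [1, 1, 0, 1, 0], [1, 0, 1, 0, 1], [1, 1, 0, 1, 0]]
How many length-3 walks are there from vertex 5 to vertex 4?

7

The number of length-3 walks from vertex 5 to vertex 4 is entry (5,4) of Q³, where Q is the adjacency matrix.
Q² = [[3, 2, 1, 2, 1], [2, 2, 0, 2, 0], [1, 0, 3, 1, 3], [2, 2, 1, 3, 1], [1, 0, 3, 1, 3]]
Q³ = [[4, 2, 7, 5, 7], [2, 0, 6, 2, 6], [7, 6, 2, 7, 2], [5, 2, 7, 4, 7], [7, 6, 2, 7, 2]]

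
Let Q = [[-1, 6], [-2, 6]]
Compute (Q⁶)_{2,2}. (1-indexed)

tr Q = 5 and det Q = 6, so the characteristic polynomial is λ² − (5)λ + (6) with roots 3 and 2.
Eigenvectors give P = [[-3, 2], [-2, 1]] with P⁻¹ = [[1, -2], [2, -3]], and Q = P·diag(3, 2)·P⁻¹.
Then Q⁶ = P·diag(729, 64)·P⁻¹ = [[-2187, 128], [-1458, 64]] · [[1, -2], [2, -3]] = [[-1931, 3990], [-1330, 2724]].

2724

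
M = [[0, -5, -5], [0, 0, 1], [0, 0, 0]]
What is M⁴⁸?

[[0, 0, 0], [0, 0, 0], [0, 0, 0]]

M is strictly triangular, hence nilpotent: M³ = 0, so M⁴⁸ = 0.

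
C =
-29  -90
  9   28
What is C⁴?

[[151, 450], [-45, -134]]

tr C = -1 and det C = -2, so the characteristic polynomial is λ² − (-1)λ + (-2) with roots 1 and -2.
Eigenvectors give P = [[-3, -10], [1, 3]] with P⁻¹ = [[3, 10], [-1, -3]], and C = P·diag(1, -2)·P⁻¹.
Then C⁴ = P·diag(1, 16)·P⁻¹ = [[-3, -160], [1, 48]] · [[3, 10], [-1, -3]] = [[151, 450], [-45, -134]].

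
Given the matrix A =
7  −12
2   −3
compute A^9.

tr A = 4 and det A = 3, so the characteristic polynomial is λ² − (4)λ + (3) with roots 3 and 1.
Eigenvectors give P = [[3, −2], [1, −1]] with P⁻¹ = [[1, −2], [1, −3]], and A = P·diag(3, 1)·P⁻¹.
Then A^9 = P·diag(19683, 1)·P⁻¹ = [[59049, −2], [19683, −1]] · [[1, −2], [1, −3]] = [[59047, −118092], [19682, −39363]].

[[59047, −118092], [19682, −39363]]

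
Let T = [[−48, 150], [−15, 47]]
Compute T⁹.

[[−201438, 605850], [−60585, 182267]]

tr T = −1 and det T = −6, so the characteristic polynomial is λ² − (−1)λ + (−6) with roots 2 and −3.
Eigenvectors give P = [[3, 10], [1, 3]] with P⁻¹ = [[−3, 10], [1, −3]], and T = P·diag(2, −3)·P⁻¹.
Then T⁹ = P·diag(512, −19683)·P⁻¹ = [[1536, −196830], [512, −59049]] · [[−3, 10], [1, −3]] = [[−201438, 605850], [−60585, 182267]].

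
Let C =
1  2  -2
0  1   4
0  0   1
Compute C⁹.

C = I + N where N = [[0, 2, -2], [0, 0, 4], [0, 0, 0]] is strictly upper-triangular, so N³ = 0.
(I + N)⁹ = I + 9·N + 36·N² = [[1, 18, 270], [0, 1, 36], [0, 0, 1]].

[[1, 18, 270], [0, 1, 36], [0, 0, 1]]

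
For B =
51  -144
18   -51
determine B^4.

[[81, 0], [0, 81]]

tr B = 0 and det B = -9, so the characteristic polynomial is λ² − (0)λ + (-9) with roots 3 and -3.
Eigenvectors give P = [[3, -8], [1, -3]] with P⁻¹ = [[3, -8], [1, -3]], and B = P·diag(3, -3)·P⁻¹.
Then B^4 = P·diag(81, 81)·P⁻¹ = [[243, -648], [81, -243]] · [[3, -8], [1, -3]] = [[81, 0], [0, 81]].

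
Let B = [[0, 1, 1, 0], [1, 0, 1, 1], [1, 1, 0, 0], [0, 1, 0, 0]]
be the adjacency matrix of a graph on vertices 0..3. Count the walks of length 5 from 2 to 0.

The number of length-5 walks from vertex 2 to vertex 0 is entry (2,0) of B⁵, where B is the adjacency matrix.
B² = [[2, 1, 1, 1], [1, 3, 1, 0], [1, 1, 2, 1], [1, 0, 1, 1]]
B³ = [[2, 4, 3, 1], [4, 2, 4, 3], [3, 4, 2, 1], [1, 3, 1, 0]]
B⁴ = [[7, 6, 6, 4], [6, 11, 6, 2], [6, 6, 7, 4], [4, 2, 4, 3]]
B⁵ = [[12, 17, 13, 6], [17, 14, 17, 11], [13, 17, 12, 6], [6, 11, 6, 2]]

13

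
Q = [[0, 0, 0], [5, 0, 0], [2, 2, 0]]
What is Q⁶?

[[0, 0, 0], [0, 0, 0], [0, 0, 0]]

Q is strictly triangular, hence nilpotent: Q³ = 0, so Q⁶ = 0.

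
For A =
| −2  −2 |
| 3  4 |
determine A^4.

A^2 = [[−2, −4], [6, 10]]
A^3 = [[−8, −12], [18, 28]]
A^4 = [[−20, −32], [48, 76]]

[[−20, −32], [48, 76]]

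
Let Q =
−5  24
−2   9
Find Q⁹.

[[−59045, 236184], [−19682, 78729]]

tr Q = 4 and det Q = 3, so the characteristic polynomial is λ² − (4)λ + (3) with roots 3 and 1.
Eigenvectors give P = [[−3, 4], [−1, 1]] with P⁻¹ = [[1, −4], [1, −3]], and Q = P·diag(3, 1)·P⁻¹.
Then Q⁹ = P·diag(19683, 1)·P⁻¹ = [[−59049, 4], [−19683, 1]] · [[1, −4], [1, −3]] = [[−59045, 236184], [−19682, 78729]].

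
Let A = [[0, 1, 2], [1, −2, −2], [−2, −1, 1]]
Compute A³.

[[−4, 5, 2], [−1, −16, −6], [1, 0, −5]]

A² = [[−3, −4, 0], [2, 7, 4], [−3, −1, −1]]
A³ = [[−4, 5, 2], [−1, −16, −6], [1, 0, −5]]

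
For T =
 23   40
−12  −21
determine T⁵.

tr T = 2 and det T = −3, so the characteristic polynomial is λ² − (2)λ + (−3) with roots 3 and −1.
Eigenvectors give P = [[−2, −5], [1, 3]] with P⁻¹ = [[−3, −5], [1, 2]], and T = P·diag(3, −1)·P⁻¹.
Then T⁵ = P·diag(243, −1)·P⁻¹ = [[−486, 5], [243, −3]] · [[−3, −5], [1, 2]] = [[1463, 2440], [−732, −1221]].

[[1463, 2440], [−732, −1221]]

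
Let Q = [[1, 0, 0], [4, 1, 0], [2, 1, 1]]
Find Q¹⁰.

Q = I + N where N = [[0, 0, 0], [4, 0, 0], [2, 1, 0]] is strictly lower-triangular, so N³ = 0.
(I + N)¹⁰ = I + 10·N + 45·N² = [[1, 0, 0], [40, 1, 0], [200, 10, 1]].

[[1, 0, 0], [40, 1, 0], [200, 10, 1]]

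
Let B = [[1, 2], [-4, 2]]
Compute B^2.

[[-7, 6], [-12, -4]]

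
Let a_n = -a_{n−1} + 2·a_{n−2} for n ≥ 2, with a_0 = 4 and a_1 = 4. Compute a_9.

With companion matrix M = [[-1, 2], [1, 0]], [a_n, a_{n−1}]ᵀ = M·[a_{n−1}, a_{n−2}]ᵀ, so [a_9, a_8]ᵀ = M^8·[a_1, a_0]ᵀ.
M^8 = [[171, -170], [-85, 86]], giving [a_9, a_8]ᵀ = [[4], [4]].

4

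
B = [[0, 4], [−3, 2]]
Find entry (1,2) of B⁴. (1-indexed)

B² = [[−12, 8], [−6, −8]]
B³ = [[−24, −32], [24, −40]]
B⁴ = [[96, −160], [120, 16]]

−160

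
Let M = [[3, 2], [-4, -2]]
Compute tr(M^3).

-5

M^2 = [[1, 2], [-4, -4]]
M^3 = [[-5, -2], [4, 0]]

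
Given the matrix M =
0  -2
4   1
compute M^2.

[[-8, -2], [4, -7]]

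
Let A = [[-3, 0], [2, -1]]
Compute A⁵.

[[-243, 0], [242, -1]]

tr A = -4 and det A = 3, so the characteristic polynomial is λ² − (-4)λ + (3) with roots -3 and -1.
Eigenvectors give P = [[-1, 0], [1, 1]] with P⁻¹ = [[-1, 0], [1, 1]], and A = P·diag(-3, -1)·P⁻¹.
Then A⁵ = P·diag(-243, -1)·P⁻¹ = [[243, 0], [-243, -1]] · [[-1, 0], [1, 1]] = [[-243, 0], [242, -1]].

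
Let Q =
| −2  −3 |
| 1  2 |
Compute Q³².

[[1, 0], [0, 1]]

Q² = I (check: tr Q = 0 and det Q = −1), so Q³² = I since 32 is even.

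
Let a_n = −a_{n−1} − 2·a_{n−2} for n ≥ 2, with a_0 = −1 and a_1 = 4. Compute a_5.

With companion matrix A = [[−1, −2], [1, 0]], [a_n, a_{n−1}]ᵀ = A·[a_{n−1}, a_{n−2}]ᵀ, so [a_5, a_4]ᵀ = A⁴·[a_1, a_0]ᵀ.
A⁴ = [[−1, −6], [3, 2]], giving [a_5, a_4]ᵀ = [[2], [10]].

2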